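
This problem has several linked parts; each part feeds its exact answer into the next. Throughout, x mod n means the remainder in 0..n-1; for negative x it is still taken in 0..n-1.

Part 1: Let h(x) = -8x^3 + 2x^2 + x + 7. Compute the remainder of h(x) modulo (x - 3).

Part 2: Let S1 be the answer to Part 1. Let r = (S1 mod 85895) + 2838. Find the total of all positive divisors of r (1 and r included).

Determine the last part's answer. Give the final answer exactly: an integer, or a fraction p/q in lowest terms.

Part 1: remainder = value at the root: -8*(3)^3 + 2*(3)^2 + 1*(3)^1 + 7 = (-216) + (18) + (3) + (7) = -188; answer -188
Part 2: S1 = -188; r = 88545; 88545 = 3 * 5 * 5903; sigma = (1 + 3) * (1 + 5) * (1 + 5903) = 4 * 6 * 5904 = 141696; answer 141696

141696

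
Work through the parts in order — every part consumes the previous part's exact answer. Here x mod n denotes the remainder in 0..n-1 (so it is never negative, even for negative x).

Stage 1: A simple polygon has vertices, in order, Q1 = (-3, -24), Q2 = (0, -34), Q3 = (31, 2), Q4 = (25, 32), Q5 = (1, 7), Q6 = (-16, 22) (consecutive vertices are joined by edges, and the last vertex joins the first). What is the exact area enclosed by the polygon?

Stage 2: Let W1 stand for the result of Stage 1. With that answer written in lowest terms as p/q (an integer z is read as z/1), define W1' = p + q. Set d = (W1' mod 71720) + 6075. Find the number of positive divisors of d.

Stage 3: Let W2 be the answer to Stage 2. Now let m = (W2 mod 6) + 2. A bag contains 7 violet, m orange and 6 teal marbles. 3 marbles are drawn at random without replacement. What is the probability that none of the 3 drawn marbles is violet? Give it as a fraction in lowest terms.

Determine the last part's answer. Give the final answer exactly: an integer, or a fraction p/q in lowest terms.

220/969

Stage 1: cross terms: (-3*-34 - 0*-24)=102, (0*2 - 31*-34)=1054, (31*32 - 25*2)=942, (25*7 - 1*32)=143, (1*22 - -16*7)=134, (-16*-24 - -3*22)=450; twice the area = |2825| = 2825; area = 2825/2; answer 2825/2
Stage 2: W1 = 2825/2; threaded value p + q = 2827; d = 8902; 8902 = 2 * 4451; number of divisors = (1+1) * (1+1) = 4; answer 4
Stage 3: W2 = 4; m = 6; total draws C(19,3) = 969; favorable C(12,3) = 220; P = 220/969; answer 220/969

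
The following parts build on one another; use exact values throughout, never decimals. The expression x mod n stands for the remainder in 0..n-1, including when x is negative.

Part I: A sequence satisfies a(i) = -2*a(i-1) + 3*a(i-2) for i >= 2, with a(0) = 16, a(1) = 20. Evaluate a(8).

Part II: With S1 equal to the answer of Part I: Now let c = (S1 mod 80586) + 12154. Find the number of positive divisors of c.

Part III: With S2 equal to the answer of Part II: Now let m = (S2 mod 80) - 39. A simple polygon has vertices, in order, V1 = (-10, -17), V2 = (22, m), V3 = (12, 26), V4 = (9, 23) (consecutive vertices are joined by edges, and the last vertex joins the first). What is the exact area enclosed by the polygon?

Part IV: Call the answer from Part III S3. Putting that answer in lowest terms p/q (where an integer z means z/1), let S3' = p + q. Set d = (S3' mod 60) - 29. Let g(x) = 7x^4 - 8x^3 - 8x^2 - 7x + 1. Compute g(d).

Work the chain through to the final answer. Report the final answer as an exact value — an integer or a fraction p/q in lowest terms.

157909

Part I: a(2) = -2*(20) + 3*(16) = 8; iterating: a(2)=8, a(3)=44, a(4)=-64, a(5)=260, a(6)=-712, a(7)=2204, a(8)=-6544; answer -6544
Part II: S1 = -6544; c = 86196; 86196 = 2^2 * 3 * 11 * 653; number of divisors = (2+1) * (1+1) * (1+1) * (1+1) = 24; answer 24
Part III: S2 = 24; m = -15; cross terms: (-10*-15 - 22*-17)=524, (22*26 - 12*-15)=752, (12*23 - 9*26)=42, (9*-17 - -10*23)=77; twice the area = |1395| = 1395; area = 1395/2; answer 1395/2
Part IV: S3 = 1395/2; threaded value p + q = 1397; d = -12; 7*(-12)^4 - 8*(-12)^3 - 8*(-12)^2 - 7*(-12)^1 + 1 = (145152) + (13824) + (-1152) + (84) + (1) = 157909; answer 157909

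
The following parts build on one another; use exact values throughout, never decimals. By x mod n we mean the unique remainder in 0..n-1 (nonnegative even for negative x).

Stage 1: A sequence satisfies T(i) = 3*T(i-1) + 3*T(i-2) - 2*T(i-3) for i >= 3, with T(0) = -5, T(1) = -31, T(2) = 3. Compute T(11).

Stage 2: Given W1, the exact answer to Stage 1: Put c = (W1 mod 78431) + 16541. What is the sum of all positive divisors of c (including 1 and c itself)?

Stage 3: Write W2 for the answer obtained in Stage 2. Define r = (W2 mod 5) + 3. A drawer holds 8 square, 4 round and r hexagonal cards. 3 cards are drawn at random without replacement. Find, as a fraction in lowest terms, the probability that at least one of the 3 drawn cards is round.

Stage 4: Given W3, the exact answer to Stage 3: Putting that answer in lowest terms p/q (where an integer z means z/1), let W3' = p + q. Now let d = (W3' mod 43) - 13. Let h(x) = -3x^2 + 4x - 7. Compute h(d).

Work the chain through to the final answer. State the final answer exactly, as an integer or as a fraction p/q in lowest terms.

-167

Stage 1: T(3) = 3*(3) + 3*(-31) - 2*(-5) = -74; iterating: T(3)=-74, T(4)=-151, T(5)=-681, T(6)=-2348, T(7)=-8785, T(8)=-32037, T(9)=-117770, T(10)=-431851, T(11)=-1584789; answer -1584789
Stage 2: W1 = -1584789; c = 78803; 78803 is prime, so its only divisors are 1 and 78803; sigma = 1 + 78803 = 78804; answer 78804
Stage 3: W2 = 78804; r = 7; total draws C(19,3) = 969; complement C(15,3) = 455; favorable 969 - 455 = 514; P = 514/969; answer 514/969
Stage 4: W3 = 514/969; threaded value p + q = 1483; d = 8; -3*(8)^2 + 4*(8)^1 - 7 = (-192) + (32) + (-7) = -167; answer -167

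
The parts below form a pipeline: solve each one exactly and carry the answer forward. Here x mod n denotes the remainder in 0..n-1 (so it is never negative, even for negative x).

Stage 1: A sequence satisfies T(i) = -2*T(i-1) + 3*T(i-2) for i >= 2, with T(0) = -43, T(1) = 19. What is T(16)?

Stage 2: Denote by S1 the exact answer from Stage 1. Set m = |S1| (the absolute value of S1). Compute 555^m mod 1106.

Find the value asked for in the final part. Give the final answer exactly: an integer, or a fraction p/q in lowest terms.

Stage 1: T(2) = -2*(19) + 3*(-43) = -167; iterating: T(2)=-167, T(3)=391, T(4)=-1283, T(5)=3739, T(6)=-11327, T(7)=33871, T(8)=-101723, T(9)=305059, T(10)=-915287, T(11)=2745751, T(12)=-8237363, T(13)=24711979, T(14)=-74136047, T(15)=222408031, T(16)=-667224203; answer -667224203
Stage 2: S1 = -667224203; m = 667224203; squarings mod 1106: 555^1=555, 555^2=557, 555^4=569, 555^8=809, 555^16=835, 555^32=445, 555^64=51, 555^128=389, 555^256=905, 555^512=585, 555^1024=471, 555^2048=641, 555^4096=555, 555^8192=557, 555^16384=569, 555^32768=809, 555^65536=835, 555^131072=445, 555^262144=51, 555^524288=389, 555^1048576=905, 555^2097152=585, 555^4194304=471, 555^8388608=641, 555^16777216=555, 555^33554432=557, 555^67108864=569, 555^134217728=809, 555^268435456=835, 555^536870912=445; 555^667224203 = 555^1 * 555^2 * 555^8 * 555^128 * 555^2048 * 555^65536 * 555^262144 * 555^4194304 * 555^8388608 * 555^16777216 * 555^33554432 * 555^67108864 * 555^536870912 = 795 (mod 1106); answer 795

795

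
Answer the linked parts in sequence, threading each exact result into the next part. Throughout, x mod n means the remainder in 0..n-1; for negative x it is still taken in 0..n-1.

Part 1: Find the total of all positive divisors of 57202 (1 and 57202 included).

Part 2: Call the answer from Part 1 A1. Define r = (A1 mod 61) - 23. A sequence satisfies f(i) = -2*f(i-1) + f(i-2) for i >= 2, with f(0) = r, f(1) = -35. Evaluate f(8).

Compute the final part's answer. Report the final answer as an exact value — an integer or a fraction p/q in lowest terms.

15463

Part 1: 57202 = 2 * 37 * 773; sigma = (1 + 2) * (1 + 37) * (1 + 773) = 3 * 38 * 774 = 88236; answer 88236
Part 2: A1 = 88236; r = 7; f(2) = -2*(-35) + 1*(7) = 77; iterating: f(2)=77, f(3)=-189, f(4)=455, f(5)=-1099, f(6)=2653, f(7)=-6405, f(8)=15463; answer 15463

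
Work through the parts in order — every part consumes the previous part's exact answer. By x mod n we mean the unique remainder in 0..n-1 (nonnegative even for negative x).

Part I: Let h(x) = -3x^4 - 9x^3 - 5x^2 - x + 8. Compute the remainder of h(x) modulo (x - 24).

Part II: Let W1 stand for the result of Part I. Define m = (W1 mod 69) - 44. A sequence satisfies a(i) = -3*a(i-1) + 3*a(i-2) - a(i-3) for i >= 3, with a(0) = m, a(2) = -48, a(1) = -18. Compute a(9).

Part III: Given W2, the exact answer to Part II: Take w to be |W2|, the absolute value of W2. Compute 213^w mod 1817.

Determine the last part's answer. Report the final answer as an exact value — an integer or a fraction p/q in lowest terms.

633

Part I: remainder = value at the root: -3*(24)^4 - 9*(24)^3 - 5*(24)^2 - 1*(24)^1 + 8 = (-995328) + (-124416) + (-2880) + (-24) + (8) = -1122640; answer -1122640
Part II: W1 = -1122640; m = 15; a(3) = -3*(-48) + 3*(-18) - 1*(15) = 75; iterating: a(3)=75, a(4)=-351, a(5)=1326, a(6)=-5106, a(7)=19647, a(8)=-75585, a(9)=290802; answer 290802
Part III: W2 = 290802; w = 290802; squarings mod 1817: 213^1=213, 213^2=1761, 213^4=1319, 213^8=892, 213^16=1635, 213^32=418, 213^64=292, 213^128=1682, 213^256=55, 213^512=1208, 213^1024=213, 213^2048=1761, 213^4096=1319, 213^8192=892, 213^16384=1635, 213^32768=418, 213^65536=292, 213^131072=1682, 213^262144=55; 213^290802 = 213^2 * 213^16 * 213^32 * 213^64 * 213^128 * 213^256 * 213^512 * 213^1024 * 213^2048 * 213^8192 * 213^16384 * 213^262144 = 633 (mod 1817); answer 633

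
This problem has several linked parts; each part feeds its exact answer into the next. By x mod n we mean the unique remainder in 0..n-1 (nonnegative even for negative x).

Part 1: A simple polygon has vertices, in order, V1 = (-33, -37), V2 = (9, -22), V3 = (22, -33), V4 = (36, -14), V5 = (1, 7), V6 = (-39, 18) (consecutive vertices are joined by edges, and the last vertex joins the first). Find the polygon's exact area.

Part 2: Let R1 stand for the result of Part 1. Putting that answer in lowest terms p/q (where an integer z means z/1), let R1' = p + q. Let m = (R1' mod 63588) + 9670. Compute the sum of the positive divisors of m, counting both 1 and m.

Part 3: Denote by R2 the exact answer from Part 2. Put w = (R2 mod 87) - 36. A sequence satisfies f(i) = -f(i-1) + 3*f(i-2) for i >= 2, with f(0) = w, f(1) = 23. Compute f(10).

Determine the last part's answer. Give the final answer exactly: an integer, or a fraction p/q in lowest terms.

Part 1: cross terms: (-33*-22 - 9*-37)=1059, (9*-33 - 22*-22)=187, (22*-14 - 36*-33)=880, (36*7 - 1*-14)=266, (1*18 - -39*7)=291, (-39*-37 - -33*18)=2037; twice the area = |4720| = 4720; area = 2360; answer 2360
Part 2: R1 = 2360; threaded value p + q = 2361; m = 12031; 12031 = 53 * 227; sigma = (1 + 53) * (1 + 227) = 54 * 228 = 12312; answer 12312
Part 3: R2 = 12312; w = 9; f(2) = -1*(23) + 3*(9) = 4; iterating: f(2)=4, f(3)=65, f(4)=-53, f(5)=248, f(6)=-407, f(7)=1151, f(8)=-2372, f(9)=5825, f(10)=-12941; answer -12941

-12941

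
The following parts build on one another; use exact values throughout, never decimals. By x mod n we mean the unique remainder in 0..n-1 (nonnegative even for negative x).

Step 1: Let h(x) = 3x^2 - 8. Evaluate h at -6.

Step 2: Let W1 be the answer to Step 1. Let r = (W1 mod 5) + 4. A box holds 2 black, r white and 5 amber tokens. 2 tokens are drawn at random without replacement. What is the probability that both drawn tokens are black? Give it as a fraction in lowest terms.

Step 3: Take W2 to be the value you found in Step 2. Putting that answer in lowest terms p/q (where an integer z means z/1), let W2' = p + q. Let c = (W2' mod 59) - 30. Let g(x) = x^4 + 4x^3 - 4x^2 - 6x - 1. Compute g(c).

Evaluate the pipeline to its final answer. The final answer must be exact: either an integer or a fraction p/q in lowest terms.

Step 1: 3*(-6)^2 - 8 = (108) + (-8) = 100; answer 100
Step 2: W1 = 100; r = 4; total draws C(11,2) = 55; favorable C(2,2) = 1; P = 1/55; answer 1/55
Step 3: W2 = 1/55; threaded value p + q = 56; c = 26; 1*(26)^4 + 4*(26)^3 - 4*(26)^2 - 6*(26)^1 - 1 = (456976) + (70304) + (-2704) + (-156) + (-1) = 524419; answer 524419

524419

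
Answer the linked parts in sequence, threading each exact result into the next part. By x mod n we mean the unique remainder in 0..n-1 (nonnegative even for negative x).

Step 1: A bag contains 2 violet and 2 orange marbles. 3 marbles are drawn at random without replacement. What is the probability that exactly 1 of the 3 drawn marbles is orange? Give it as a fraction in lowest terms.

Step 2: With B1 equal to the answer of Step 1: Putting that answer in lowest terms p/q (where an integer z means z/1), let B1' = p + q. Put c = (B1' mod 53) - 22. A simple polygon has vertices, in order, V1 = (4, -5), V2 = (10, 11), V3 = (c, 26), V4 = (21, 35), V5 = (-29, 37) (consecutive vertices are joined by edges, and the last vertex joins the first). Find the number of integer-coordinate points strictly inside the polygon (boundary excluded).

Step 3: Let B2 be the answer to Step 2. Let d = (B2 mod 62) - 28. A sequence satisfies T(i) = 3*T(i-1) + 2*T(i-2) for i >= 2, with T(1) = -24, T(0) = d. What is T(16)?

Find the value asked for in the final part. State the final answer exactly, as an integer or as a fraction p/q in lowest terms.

Step 1: total draws C(4,3) = 4; favorable C(2,1)*C(2,2) = 2; P = 1/2; answer 1/2
Step 2: B1 = 1/2; threaded value p + q = 3; c = -19; cross terms: (4*11 - 10*-5)=94, (10*26 - -19*11)=469, (-19*35 - 21*26)=-1211, (21*37 - -29*35)=1792, (-29*-5 - 4*37)=-3; twice the area = |1141| = 1141; area = 1141/2; boundary points = 2 + 1 + 1 + 2 + 3 = 9; strictly interior points = area - boundary/2 + 1 = 567; answer 567
Step 3: B2 = 567; d = -19; T(2) = 3*(-24) + 2*(-19) = -110; iterating: T(2)=-110, T(3)=-378, T(4)=-1354, T(5)=-4818, T(6)=-17162, T(7)=-61122, T(8)=-217690, T(9)=-775314, T(10)=-2761322, T(11)=-9834594, T(12)=-35026426, T(13)=-124748466, T(14)=-444298250, T(15)=-1582391682, T(16)=-5635771546; answer -5635771546

-5635771546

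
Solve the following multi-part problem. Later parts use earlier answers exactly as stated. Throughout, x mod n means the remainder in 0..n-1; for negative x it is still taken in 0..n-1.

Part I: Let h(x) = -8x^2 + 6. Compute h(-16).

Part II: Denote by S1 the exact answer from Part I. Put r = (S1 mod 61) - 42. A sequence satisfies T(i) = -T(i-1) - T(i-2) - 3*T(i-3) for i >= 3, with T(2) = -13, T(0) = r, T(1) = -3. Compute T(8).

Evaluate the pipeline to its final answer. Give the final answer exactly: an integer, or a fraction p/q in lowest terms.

-106

Part I: -8*(-16)^2 + 6 = (-2048) + (6) = -2042; answer -2042
Part II: S1 = -2042; r = -10; T(3) = -1*(-13) - 1*(-3) - 3*(-10) = 46; iterating: T(3)=46, T(4)=-24, T(5)=17, T(6)=-131, T(7)=186, T(8)=-106; answer -106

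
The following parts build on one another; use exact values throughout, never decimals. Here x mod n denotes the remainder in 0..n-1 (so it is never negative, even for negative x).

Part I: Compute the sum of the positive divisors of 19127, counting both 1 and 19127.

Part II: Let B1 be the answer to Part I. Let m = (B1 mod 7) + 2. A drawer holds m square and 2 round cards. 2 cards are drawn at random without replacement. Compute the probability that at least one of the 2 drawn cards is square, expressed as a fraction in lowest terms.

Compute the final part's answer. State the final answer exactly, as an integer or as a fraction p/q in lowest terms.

9/10

Part I: 19127 = 31 * 617; sigma = (1 + 31) * (1 + 617) = 32 * 618 = 19776; answer 19776
Part II: B1 = 19776; m = 3; total draws C(5,2) = 10; complement C(2,2) = 1; favorable 10 - 1 = 9; P = 9/10; answer 9/10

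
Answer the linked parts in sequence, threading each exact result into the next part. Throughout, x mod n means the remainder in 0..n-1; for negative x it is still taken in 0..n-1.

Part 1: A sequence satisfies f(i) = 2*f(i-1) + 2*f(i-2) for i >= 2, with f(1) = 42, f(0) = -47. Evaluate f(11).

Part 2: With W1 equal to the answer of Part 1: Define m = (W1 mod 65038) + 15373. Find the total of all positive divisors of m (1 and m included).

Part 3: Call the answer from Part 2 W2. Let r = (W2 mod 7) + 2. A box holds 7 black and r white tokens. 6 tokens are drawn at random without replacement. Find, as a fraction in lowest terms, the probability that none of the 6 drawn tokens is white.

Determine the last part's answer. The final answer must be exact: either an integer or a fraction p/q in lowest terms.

1/429

Part 1: f(2) = 2*(42) + 2*(-47) = -10; iterating: f(2)=-10, f(3)=64, f(4)=108, f(5)=344, f(6)=904, f(7)=2496, f(8)=6800, f(9)=18592, f(10)=50784, f(11)=138752; answer 138752
Part 2: W1 = 138752; m = 24049; 24049 is prime, so its only divisors are 1 and 24049; sigma = 1 + 24049 = 24050; answer 24050
Part 3: W2 = 24050; r = 7; total draws C(14,6) = 3003; favorable C(7,6) = 7; P = 1/429; answer 1/429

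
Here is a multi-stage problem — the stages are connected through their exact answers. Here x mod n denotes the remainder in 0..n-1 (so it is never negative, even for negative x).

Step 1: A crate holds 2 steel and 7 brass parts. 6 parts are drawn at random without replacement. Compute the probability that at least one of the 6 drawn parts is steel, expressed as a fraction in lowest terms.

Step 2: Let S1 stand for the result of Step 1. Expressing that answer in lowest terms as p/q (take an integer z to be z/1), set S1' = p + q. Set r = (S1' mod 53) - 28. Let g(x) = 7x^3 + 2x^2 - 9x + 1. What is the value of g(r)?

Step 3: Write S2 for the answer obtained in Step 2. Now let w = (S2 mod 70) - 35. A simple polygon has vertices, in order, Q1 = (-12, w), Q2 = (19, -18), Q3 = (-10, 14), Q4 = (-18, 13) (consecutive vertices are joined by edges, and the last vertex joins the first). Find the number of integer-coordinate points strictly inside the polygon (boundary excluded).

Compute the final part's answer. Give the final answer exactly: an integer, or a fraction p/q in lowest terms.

190

Step 1: total draws C(9,6) = 84; complement C(7,6) = 7; favorable 84 - 7 = 77; P = 11/12; answer 11/12
Step 2: S1 = 11/12; threaded value p + q = 23; r = -5; 7*(-5)^3 + 2*(-5)^2 - 9*(-5)^1 + 1 = (-875) + (50) + (45) + (1) = -779; answer -779
Step 3: S2 = -779; w = 26; cross terms: (-12*-18 - 19*26)=-278, (19*14 - -10*-18)=86, (-10*13 - -18*14)=122, (-18*26 - -12*13)=-312; twice the area = |-382| = 382; area = 191; boundary points = 1 + 1 + 1 + 1 = 4; strictly interior points = area - boundary/2 + 1 = 190; answer 190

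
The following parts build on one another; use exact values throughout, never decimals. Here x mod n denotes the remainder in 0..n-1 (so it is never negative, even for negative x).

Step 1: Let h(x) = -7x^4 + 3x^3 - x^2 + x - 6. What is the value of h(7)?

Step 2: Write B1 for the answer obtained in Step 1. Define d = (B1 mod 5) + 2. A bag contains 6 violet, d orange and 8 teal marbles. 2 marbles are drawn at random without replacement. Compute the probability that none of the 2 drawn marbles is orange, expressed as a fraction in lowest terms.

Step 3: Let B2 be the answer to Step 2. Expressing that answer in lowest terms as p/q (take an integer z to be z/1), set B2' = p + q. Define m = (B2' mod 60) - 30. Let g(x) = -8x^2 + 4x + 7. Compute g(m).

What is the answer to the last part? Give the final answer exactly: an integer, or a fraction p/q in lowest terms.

Step 1: -7*(7)^4 + 3*(7)^3 - 1*(7)^2 + 1*(7)^1 - 6 = (-16807) + (1029) + (-49) + (7) + (-6) = -15826; answer -15826
Step 2: B1 = -15826; d = 6; total draws C(20,2) = 190; favorable C(14,2) = 91; P = 91/190; answer 91/190
Step 3: B2 = 91/190; threaded value p + q = 281; m = 11; -8*(11)^2 + 4*(11)^1 + 7 = (-968) + (44) + (7) = -917; answer -917

-917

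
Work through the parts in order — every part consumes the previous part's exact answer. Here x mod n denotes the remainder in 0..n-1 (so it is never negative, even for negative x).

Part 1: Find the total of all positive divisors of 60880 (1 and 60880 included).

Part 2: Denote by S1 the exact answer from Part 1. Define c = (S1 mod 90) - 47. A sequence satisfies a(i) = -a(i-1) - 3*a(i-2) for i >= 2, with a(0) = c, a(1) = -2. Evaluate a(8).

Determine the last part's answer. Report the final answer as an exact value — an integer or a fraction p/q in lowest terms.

-1045

Part 1: 60880 = 2^4 * 5 * 761; sigma = (1 + 2 + 4 + 8 + 16) * (1 + 5) * (1 + 761) = 31 * 6 * 762 = 141732; answer 141732
Part 2: S1 = 141732; c = 25; a(2) = -1*(-2) - 3*(25) = -73; iterating: a(2)=-73, a(3)=79, a(4)=140, a(5)=-377, a(6)=-43, a(7)=1174, a(8)=-1045; answer -1045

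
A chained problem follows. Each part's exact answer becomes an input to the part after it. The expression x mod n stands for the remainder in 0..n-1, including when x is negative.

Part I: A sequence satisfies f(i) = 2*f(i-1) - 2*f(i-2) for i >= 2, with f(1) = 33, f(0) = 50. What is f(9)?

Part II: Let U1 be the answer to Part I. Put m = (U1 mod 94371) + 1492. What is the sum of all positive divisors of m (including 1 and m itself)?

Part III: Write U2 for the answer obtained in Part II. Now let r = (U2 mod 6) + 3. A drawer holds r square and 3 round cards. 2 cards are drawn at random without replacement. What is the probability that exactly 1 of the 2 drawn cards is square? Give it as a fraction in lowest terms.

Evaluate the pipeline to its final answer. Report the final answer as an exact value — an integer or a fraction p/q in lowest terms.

Part I: f(2) = 2*(33) - 2*(50) = -34; iterating: f(2)=-34, f(3)=-134, f(4)=-200, f(5)=-132, f(6)=136, f(7)=536, f(8)=800, f(9)=528; answer 528
Part II: U1 = 528; m = 2020; 2020 = 2^2 * 5 * 101; sigma = (1 + 2 + 4) * (1 + 5) * (1 + 101) = 7 * 6 * 102 = 4284; answer 4284
Part III: U2 = 4284; r = 3; total draws C(6,2) = 15; favorable C(3,1)*C(3,1) = 9; P = 3/5; answer 3/5

3/5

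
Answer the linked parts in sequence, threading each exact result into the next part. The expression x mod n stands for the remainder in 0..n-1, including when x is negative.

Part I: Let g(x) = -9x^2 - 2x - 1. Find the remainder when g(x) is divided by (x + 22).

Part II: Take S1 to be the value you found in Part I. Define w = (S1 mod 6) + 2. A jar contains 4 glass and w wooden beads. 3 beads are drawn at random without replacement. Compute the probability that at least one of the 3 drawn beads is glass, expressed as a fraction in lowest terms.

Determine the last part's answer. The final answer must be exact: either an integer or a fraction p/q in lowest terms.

Part I: remainder = value at the root: -9*(-22)^2 - 2*(-22)^1 - 1 = (-4356) + (44) + (-1) = -4313; answer -4313
Part II: S1 = -4313; w = 3; total draws C(7,3) = 35; complement C(3,3) = 1; favorable 35 - 1 = 34; P = 34/35; answer 34/35

34/35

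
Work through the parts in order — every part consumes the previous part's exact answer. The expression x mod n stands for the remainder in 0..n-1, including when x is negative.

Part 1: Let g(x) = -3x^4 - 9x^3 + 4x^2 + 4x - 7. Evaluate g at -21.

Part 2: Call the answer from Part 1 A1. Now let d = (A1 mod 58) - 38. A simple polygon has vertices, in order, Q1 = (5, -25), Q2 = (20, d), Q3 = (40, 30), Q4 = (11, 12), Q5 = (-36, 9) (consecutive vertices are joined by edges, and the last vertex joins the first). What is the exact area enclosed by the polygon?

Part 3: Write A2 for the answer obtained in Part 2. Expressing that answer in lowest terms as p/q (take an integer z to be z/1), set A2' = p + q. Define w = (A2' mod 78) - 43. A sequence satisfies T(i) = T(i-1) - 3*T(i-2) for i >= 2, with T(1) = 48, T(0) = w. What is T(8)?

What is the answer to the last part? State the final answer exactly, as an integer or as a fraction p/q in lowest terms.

Part 1: -3*(-21)^4 - 9*(-21)^3 + 4*(-21)^2 + 4*(-21)^1 - 7 = (-583443) + (83349) + (1764) + (-84) + (-7) = -498421; answer -498421
Part 2: A1 = -498421; d = -7; cross terms: (5*-7 - 20*-25)=465, (20*30 - 40*-7)=880, (40*12 - 11*30)=150, (11*9 - -36*12)=531, (-36*-25 - 5*9)=855; twice the area = |2881| = 2881; area = 2881/2; answer 2881/2
Part 3: A2 = 2881/2; threaded value p + q = 2883; w = 32; T(2) = 1*(48) - 3*(32) = -48; iterating: T(2)=-48, T(3)=-192, T(4)=-48, T(5)=528, T(6)=672, T(7)=-912, T(8)=-2928; answer -2928

-2928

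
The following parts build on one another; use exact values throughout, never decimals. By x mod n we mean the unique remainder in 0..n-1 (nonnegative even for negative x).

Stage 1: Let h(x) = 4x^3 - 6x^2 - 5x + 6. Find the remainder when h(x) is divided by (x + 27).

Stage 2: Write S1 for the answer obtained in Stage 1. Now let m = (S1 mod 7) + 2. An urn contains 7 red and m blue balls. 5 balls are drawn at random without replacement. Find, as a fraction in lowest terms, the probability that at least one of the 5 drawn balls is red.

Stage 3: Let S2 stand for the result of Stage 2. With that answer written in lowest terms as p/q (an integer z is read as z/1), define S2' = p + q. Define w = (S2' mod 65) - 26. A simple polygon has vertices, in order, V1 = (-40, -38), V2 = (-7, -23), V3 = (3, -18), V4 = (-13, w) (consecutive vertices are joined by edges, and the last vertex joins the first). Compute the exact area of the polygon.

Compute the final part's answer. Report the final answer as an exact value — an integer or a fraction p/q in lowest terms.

103

Stage 1: remainder = value at the root: 4*(-27)^3 - 6*(-27)^2 - 5*(-27)^1 + 6 = (-78732) + (-4374) + (135) + (6) = -82965; answer -82965
Stage 2: S1 = -82965; m = 8; total draws C(15,5) = 3003; complement C(8,5) = 56; favorable 3003 - 56 = 2947; P = 421/429; answer 421/429
Stage 3: S2 = 421/429; threaded value p + q = 850; w = -21; cross terms: (-40*-23 - -7*-38)=654, (-7*-18 - 3*-23)=195, (3*-21 - -13*-18)=-297, (-13*-38 - -40*-21)=-346; twice the area = |206| = 206; area = 103; answer 103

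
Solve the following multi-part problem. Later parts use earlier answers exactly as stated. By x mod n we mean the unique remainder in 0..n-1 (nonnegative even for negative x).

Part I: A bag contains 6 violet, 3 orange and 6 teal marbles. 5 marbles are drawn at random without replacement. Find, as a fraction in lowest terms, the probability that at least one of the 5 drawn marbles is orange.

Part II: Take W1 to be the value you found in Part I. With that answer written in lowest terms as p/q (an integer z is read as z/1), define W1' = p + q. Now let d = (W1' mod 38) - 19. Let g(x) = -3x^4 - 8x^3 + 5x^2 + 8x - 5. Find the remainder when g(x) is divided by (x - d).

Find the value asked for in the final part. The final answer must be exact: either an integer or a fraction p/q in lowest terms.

-67371

Part I: total draws C(15,5) = 3003; complement C(12,5) = 792; favorable 3003 - 792 = 2211; P = 67/91; answer 67/91
Part II: W1 = 67/91; threaded value p + q = 158; d = -13; remainder = value at the root: -3*(-13)^4 - 8*(-13)^3 + 5*(-13)^2 + 8*(-13)^1 - 5 = (-85683) + (17576) + (845) + (-104) + (-5) = -67371; answer -67371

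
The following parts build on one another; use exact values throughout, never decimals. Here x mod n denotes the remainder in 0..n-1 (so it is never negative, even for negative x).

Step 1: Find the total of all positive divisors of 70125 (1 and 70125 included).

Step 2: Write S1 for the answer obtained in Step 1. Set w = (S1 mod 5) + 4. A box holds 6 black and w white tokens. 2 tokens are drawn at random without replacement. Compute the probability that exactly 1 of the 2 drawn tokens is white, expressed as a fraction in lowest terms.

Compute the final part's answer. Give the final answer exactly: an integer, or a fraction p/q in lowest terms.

48/91

Step 1: 70125 = 3 * 5^3 * 11 * 17; sigma = (1 + 3) * (1 + 5 + 25 + 125) * (1 + 11) * (1 + 17) = 4 * 156 * 12 * 18 = 134784; answer 134784
Step 2: S1 = 134784; w = 8; total draws C(14,2) = 91; favorable C(8,1)*C(6,1) = 48; P = 48/91; answer 48/91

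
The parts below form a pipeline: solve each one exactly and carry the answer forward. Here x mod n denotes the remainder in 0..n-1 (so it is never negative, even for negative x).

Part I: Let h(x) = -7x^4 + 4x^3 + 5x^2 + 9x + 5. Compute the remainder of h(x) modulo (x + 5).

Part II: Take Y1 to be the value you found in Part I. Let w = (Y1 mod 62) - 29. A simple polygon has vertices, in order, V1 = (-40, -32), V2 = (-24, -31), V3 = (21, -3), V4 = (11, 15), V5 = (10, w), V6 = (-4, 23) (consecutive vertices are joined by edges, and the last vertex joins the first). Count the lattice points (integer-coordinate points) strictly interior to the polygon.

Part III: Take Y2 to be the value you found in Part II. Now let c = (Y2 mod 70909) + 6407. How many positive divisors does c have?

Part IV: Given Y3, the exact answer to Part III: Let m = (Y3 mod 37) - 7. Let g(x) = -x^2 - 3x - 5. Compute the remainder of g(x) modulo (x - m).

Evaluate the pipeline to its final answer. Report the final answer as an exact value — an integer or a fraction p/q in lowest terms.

-15

Part I: remainder = value at the root: -7*(-5)^4 + 4*(-5)^3 + 5*(-5)^2 + 9*(-5)^1 + 5 = (-4375) + (-500) + (125) + (-45) + (5) = -4790; answer -4790
Part II: Y1 = -4790; w = 17; cross terms: (-40*-31 - -24*-32)=472, (-24*-3 - 21*-31)=723, (21*15 - 11*-3)=348, (11*17 - 10*15)=37, (10*23 - -4*17)=298, (-4*-32 - -40*23)=1048; twice the area = |2926| = 2926; area = 1463; boundary points = 1 + 1 + 2 + 1 + 2 + 1 = 8; strictly interior points = area - boundary/2 + 1 = 1460; answer 1460
Part III: Y2 = 1460; c = 7867; 7867 is prime, so its only divisors are 1 and 7867; count = 2; answer 2
Part IV: Y3 = 2; m = -5; remainder = value at the root: -1*(-5)^2 - 3*(-5)^1 - 5 = (-25) + (15) + (-5) = -15; answer -15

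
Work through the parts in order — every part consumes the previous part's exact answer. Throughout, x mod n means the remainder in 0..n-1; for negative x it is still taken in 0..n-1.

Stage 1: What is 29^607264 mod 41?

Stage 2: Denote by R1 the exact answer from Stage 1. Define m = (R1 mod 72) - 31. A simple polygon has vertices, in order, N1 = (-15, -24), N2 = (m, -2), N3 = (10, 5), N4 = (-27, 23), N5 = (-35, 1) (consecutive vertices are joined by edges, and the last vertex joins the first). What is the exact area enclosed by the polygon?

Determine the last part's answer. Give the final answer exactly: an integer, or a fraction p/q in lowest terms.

1439/2

Stage 1: squarings mod 41: 29^1=29, 29^2=21, 29^4=31, 29^8=18, 29^16=37, 29^32=16, 29^64=10, 29^128=18, 29^256=37, 29^512=16, 29^1024=10, 29^2048=18, 29^4096=37, 29^8192=16, 29^16384=10, 29^32768=18, 29^65536=37, 29^131072=16, 29^262144=10, 29^524288=18; 29^607264 = 29^32 * 29^1024 * 29^16384 * 29^65536 * 29^524288 = 10 (mod 41); answer 10
Stage 2: R1 = 10; m = -21; cross terms: (-15*-2 - -21*-24)=-474, (-21*5 - 10*-2)=-85, (10*23 - -27*5)=365, (-27*1 - -35*23)=778, (-35*-24 - -15*1)=855; twice the area = |1439| = 1439; area = 1439/2; answer 1439/2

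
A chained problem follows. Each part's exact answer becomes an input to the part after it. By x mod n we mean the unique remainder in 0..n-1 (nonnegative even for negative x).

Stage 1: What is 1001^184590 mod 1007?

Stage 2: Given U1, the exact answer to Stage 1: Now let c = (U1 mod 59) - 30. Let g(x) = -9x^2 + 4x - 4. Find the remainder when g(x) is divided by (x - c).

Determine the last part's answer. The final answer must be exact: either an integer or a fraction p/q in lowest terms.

Stage 1: squarings mod 1007: 1001^1=1001, 1001^2=36, 1001^4=289, 1001^8=947, 1001^16=579, 1001^32=917, 1001^64=44, 1001^128=929, 1001^256=42, 1001^512=757, 1001^1024=66, 1001^2048=328, 1001^4096=842, 1001^8192=36, 1001^16384=289, 1001^32768=947, 1001^65536=579, 1001^131072=917; 1001^184590 = 1001^2 * 1001^4 * 1001^8 * 1001^256 * 1001^4096 * 1001^16384 * 1001^32768 * 1001^131072 = 685 (mod 1007); answer 685
Stage 2: U1 = 685; c = 6; remainder = value at the root: -9*(6)^2 + 4*(6)^1 - 4 = (-324) + (24) + (-4) = -304; answer -304

-304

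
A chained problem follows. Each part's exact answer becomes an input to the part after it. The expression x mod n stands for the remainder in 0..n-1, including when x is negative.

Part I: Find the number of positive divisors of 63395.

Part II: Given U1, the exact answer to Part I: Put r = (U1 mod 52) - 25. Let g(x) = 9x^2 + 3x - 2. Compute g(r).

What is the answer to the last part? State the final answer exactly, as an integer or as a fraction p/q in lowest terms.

Part I: 63395 = 5 * 31 * 409; number of divisors = (1+1) * (1+1) * (1+1) = 8; answer 8
Part II: U1 = 8; r = -17; 9*(-17)^2 + 3*(-17)^1 - 2 = (2601) + (-51) + (-2) = 2548; answer 2548

2548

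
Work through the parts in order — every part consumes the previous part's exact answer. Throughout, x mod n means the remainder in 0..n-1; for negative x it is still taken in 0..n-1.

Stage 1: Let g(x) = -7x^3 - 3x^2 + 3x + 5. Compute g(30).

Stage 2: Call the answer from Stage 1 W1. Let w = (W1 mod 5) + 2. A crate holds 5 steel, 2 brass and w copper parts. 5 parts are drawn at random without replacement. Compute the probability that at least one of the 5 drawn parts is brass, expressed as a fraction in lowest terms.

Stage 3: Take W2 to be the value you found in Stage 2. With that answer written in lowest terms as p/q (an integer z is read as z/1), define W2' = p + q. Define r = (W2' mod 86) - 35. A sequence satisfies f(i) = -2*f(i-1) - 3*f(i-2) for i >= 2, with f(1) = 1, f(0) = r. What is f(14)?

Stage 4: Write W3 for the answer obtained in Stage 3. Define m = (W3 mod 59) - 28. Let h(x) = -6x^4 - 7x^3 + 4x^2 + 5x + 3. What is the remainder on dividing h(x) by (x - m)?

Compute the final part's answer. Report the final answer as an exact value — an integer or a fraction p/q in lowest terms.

-465661

Stage 1: -7*(30)^3 - 3*(30)^2 + 3*(30)^1 + 5 = (-189000) + (-2700) + (90) + (5) = -191605; answer -191605
Stage 2: W1 = -191605; w = 2; total draws C(9,5) = 126; complement C(7,5) = 21; favorable 126 - 21 = 105; P = 5/6; answer 5/6
Stage 3: W2 = 5/6; threaded value p + q = 11; r = -24; f(2) = -2*(1) - 3*(-24) = 70; iterating: f(2)=70, f(3)=-143, f(4)=76, f(5)=277, f(6)=-782, f(7)=733, f(8)=880, f(9)=-3959, f(10)=5278, f(11)=1321, f(12)=-18476, f(13)=32989, f(14)=-10550; answer -10550
Stage 4: W3 = -10550; m = -17; remainder = value at the root: -6*(-17)^4 - 7*(-17)^3 + 4*(-17)^2 + 5*(-17)^1 + 3 = (-501126) + (34391) + (1156) + (-85) + (3) = -465661; answer -465661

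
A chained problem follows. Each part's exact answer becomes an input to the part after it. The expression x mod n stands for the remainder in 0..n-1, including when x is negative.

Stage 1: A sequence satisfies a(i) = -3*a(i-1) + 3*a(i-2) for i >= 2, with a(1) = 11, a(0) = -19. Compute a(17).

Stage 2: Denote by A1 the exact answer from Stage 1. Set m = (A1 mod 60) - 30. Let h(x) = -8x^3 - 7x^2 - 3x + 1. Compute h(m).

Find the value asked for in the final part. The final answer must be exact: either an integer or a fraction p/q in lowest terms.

Stage 1: a(2) = -3*(11) + 3*(-19) = -90; iterating: a(2)=-90, a(3)=303, a(4)=-1179, a(5)=4446, a(6)=-16875, a(7)=63963, a(8)=-242514, a(9)=919431, a(10)=-3485835, a(11)=13215798, a(12)=-50104899, a(13)=189962091, a(14)=-720200970, a(15)=2730489183, a(16)=-10352070459, a(17)=39247678926; answer 39247678926
Stage 2: A1 = 39247678926; m = -24; -8*(-24)^3 - 7*(-24)^2 - 3*(-24)^1 + 1 = (110592) + (-4032) + (72) + (1) = 106633; answer 106633

106633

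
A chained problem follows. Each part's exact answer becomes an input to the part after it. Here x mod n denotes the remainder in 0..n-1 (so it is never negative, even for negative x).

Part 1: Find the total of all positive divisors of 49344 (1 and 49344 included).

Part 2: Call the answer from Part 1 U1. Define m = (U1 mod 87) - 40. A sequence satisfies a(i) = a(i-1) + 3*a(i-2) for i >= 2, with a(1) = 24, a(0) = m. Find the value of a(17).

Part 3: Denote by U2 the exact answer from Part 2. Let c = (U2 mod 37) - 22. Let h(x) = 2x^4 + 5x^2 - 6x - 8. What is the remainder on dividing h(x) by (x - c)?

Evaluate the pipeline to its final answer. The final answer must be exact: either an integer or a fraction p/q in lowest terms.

Part 1: 49344 = 2^6 * 3 * 257; sigma = (1 + 2 + 4 + 8 + 16 + 32 + 64) * (1 + 3) * (1 + 257) = 127 * 4 * 258 = 131064; answer 131064
Part 2: U1 = 131064; m = 2; a(2) = 1*(24) + 3*(2) = 30; iterating: a(2)=30, a(3)=102, a(4)=192, a(5)=498, a(6)=1074, a(7)=2568, a(8)=5790, a(9)=13494, a(10)=30864, a(11)=71346, a(12)=163938, a(13)=377976, a(14)=869790, a(15)=2003718, a(16)=4613088, a(17)=10624242; answer 10624242
Part 3: U2 = 10624242; c = 3; remainder = value at the root: 2*(3)^4 + 5*(3)^2 - 6*(3)^1 - 8 = (162) + (45) + (-18) + (-8) = 181; answer 181

181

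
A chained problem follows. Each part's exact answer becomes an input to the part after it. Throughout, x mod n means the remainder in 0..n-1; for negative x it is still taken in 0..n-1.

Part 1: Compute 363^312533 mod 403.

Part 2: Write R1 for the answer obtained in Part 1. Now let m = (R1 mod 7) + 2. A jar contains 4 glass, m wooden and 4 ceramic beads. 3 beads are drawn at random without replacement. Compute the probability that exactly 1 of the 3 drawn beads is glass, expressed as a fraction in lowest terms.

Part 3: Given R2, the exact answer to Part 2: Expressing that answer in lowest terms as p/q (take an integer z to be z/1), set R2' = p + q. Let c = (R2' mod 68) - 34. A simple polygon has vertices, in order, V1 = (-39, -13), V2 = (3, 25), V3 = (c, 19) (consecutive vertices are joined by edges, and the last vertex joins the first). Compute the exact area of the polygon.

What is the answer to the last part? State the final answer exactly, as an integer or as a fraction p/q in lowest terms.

368

Part 1: squarings mod 403: 363^1=363, 363^2=391, 363^4=144, 363^8=183, 363^16=40, 363^32=391, 363^64=144, 363^128=183, 363^256=40, 363^512=391, 363^1024=144, 363^2048=183, 363^4096=40, 363^8192=391, 363^16384=144, 363^32768=183, 363^65536=40, 363^131072=391, 363^262144=144; 363^312533 = 363^1 * 363^4 * 363^16 * 363^64 * 363^128 * 363^1024 * 363^16384 * 363^32768 * 363^262144 = 220 (mod 403); answer 220
Part 2: R1 = 220; m = 5; total draws C(13,3) = 286; favorable C(4,1)*C(9,2) = 144; P = 72/143; answer 72/143
Part 3: R2 = 72/143; threaded value p + q = 215; c = -23; cross terms: (-39*25 - 3*-13)=-936, (3*19 - -23*25)=632, (-23*-13 - -39*19)=1040; twice the area = |736| = 736; area = 368; answer 368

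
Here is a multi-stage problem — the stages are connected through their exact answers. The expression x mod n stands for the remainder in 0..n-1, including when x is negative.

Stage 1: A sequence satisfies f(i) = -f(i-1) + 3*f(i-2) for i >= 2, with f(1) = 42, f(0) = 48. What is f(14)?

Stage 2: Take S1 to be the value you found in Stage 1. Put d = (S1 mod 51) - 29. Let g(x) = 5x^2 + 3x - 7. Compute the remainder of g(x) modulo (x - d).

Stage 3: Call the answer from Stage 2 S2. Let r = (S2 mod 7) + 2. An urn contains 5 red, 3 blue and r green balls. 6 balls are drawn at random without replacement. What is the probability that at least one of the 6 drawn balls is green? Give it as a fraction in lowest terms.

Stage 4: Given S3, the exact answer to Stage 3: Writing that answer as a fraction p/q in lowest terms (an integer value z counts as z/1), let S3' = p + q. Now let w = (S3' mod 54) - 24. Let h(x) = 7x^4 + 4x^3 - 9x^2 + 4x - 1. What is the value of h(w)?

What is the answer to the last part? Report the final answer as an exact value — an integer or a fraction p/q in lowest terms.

Stage 1: f(2) = -1*(42) + 3*(48) = 102; iterating: f(2)=102, f(3)=24, f(4)=282, f(5)=-210, f(6)=1056, f(7)=-1686, f(8)=4854, f(9)=-9912, f(10)=24474, f(11)=-54210, f(12)=127632, f(13)=-290262, f(14)=673158; answer 673158
Stage 2: S1 = 673158; d = -20; remainder = value at the root: 5*(-20)^2 + 3*(-20)^1 - 7 = (2000) + (-60) + (-7) = 1933; answer 1933
Stage 3: S2 = 1933; r = 3; total draws C(11,6) = 462; complement C(8,6) = 28; favorable 462 - 28 = 434; P = 31/33; answer 31/33
Stage 4: S3 = 31/33; threaded value p + q = 64; w = -14; 7*(-14)^4 + 4*(-14)^3 - 9*(-14)^2 + 4*(-14)^1 - 1 = (268912) + (-10976) + (-1764) + (-56) + (-1) = 256115; answer 256115

256115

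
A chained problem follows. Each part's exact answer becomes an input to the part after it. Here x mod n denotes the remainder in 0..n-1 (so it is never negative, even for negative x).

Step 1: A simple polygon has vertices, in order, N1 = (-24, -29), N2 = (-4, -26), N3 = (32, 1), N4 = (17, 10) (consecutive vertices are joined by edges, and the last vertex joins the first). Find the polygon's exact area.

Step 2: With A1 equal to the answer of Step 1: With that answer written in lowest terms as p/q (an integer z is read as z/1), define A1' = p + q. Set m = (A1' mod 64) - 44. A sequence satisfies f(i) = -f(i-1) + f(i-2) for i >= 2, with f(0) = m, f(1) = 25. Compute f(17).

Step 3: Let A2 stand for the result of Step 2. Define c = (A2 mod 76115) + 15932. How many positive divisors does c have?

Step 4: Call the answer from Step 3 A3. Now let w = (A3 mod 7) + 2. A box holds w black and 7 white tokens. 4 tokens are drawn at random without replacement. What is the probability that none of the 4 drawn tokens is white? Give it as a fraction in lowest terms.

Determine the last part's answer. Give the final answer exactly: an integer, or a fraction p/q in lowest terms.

3/143

Step 1: cross terms: (-24*-26 - -4*-29)=508, (-4*1 - 32*-26)=828, (32*10 - 17*1)=303, (17*-29 - -24*10)=-253; twice the area = |1386| = 1386; area = 693; answer 693
Step 2: A1 = 693; threaded value p + q = 694; m = 10; f(2) = -1*(25) + 1*(10) = -15; iterating: f(2)=-15, f(3)=40, f(4)=-55, f(5)=95, f(6)=-150, f(7)=245, f(8)=-395, f(9)=640, f(10)=-1035, f(11)=1675, f(12)=-2710, f(13)=4385, f(14)=-7095, f(15)=11480, f(16)=-18575, f(17)=30055; answer 30055
Step 3: A2 = 30055; c = 45987; 45987 = 3 * 15329; number of divisors = (1+1) * (1+1) = 4; answer 4
Step 4: A3 = 4; w = 6; total draws C(13,4) = 715; favorable C(6,4) = 15; P = 3/143; answer 3/143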